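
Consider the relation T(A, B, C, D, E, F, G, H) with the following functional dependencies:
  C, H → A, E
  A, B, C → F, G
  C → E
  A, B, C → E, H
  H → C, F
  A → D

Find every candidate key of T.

{A, B, C}, {B, H}

Attributes never on any right-hand side: {B} — every candidate key must contain it.
{B, H}⁺ = {A, B, C, D, E, F, G, H} — all of the relation — so {B, H} is a candidate key.
{A, B, C}⁺ = {A, B, C, D, E, F, G, H} — all of the relation — so {A, B, C} is a candidate key.
No proper subset of any of these is a key, and no other minimal superkey exists.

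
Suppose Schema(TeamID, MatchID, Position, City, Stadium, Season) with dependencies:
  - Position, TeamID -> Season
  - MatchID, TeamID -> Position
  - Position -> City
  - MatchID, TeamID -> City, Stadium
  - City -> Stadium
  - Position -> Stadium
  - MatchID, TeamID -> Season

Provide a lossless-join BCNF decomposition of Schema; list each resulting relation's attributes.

{City, Position}; {City, Stadium}; {MatchID, Position, TeamID}; {Position, Season, TeamID}

Candidate key of the original relation: {MatchID, TeamID}.
In {City, MatchID, Position, Season, Stadium, TeamID}, {Position, TeamID} is not a superkey ({Position, TeamID}⁺ restricted to this set is {City, Position, Season, Stadium, TeamID}), so split on Position, TeamID -> City, Season, Stadium into {City, Position, Season, Stadium, TeamID} and {MatchID, Position, TeamID}.
In {City, Position, Season, Stadium, TeamID}, {Position} is not a superkey ({Position}⁺ restricted to this set is {City, Position, Stadium}), so split on Position -> City, Stadium into {City, Position, Stadium} and {Position, Season, TeamID}.
In {City, Position, Stadium}, {City} is not a superkey ({City}⁺ restricted to this set is {City, Stadium}), so split on City -> Stadium into {City, Stadium} and {City, Position}.
{City, Stadium}: every determinant is a superkey — BCNF.
{City, Position}: every determinant is a superkey — BCNF.
{Position, Season, TeamID}: every determinant is a superkey — BCNF.
{MatchID, Position, TeamID}: every determinant is a superkey — BCNF.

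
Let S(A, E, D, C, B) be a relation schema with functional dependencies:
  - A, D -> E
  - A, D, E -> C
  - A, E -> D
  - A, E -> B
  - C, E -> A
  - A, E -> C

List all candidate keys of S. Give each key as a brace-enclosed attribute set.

{A, D}⁺ = {A, B, C, D, E}, which is every attribute, so {A, D} is a candidate key.
{A, E}⁺ = {A, B, C, D, E}, which is every attribute, so {A, E} is a candidate key.
{C, E}⁺ = {A, B, C, D, E}, which is every attribute, so {C, E} is a candidate key.
No proper subset of any of these is a key, and no other minimal superkey exists.

{A, D}, {A, E}, {C, E}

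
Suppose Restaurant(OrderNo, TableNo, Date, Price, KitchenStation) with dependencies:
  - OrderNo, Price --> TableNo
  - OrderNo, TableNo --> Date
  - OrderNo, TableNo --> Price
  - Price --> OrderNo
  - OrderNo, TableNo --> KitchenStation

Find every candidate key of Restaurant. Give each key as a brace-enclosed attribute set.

{Price}⁺ = {Date, KitchenStation, OrderNo, Price, TableNo} — all of the relation — so {Price} is a candidate key.
{OrderNo, TableNo}⁺ = {Date, KitchenStation, OrderNo, Price, TableNo} — all of the relation — so {OrderNo, TableNo} is a candidate key.
No proper subset of any of these is a key, and no other minimal superkey exists.

{OrderNo, TableNo}, {Price}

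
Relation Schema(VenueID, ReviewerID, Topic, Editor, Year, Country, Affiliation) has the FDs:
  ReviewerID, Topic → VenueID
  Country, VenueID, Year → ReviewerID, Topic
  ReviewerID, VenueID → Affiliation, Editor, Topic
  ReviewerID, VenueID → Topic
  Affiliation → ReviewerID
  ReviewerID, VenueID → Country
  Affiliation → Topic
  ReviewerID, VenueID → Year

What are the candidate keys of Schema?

{Affiliation}, {Country, VenueID, Year}, {ReviewerID, Topic}, {ReviewerID, VenueID}

{Affiliation} is a candidate key since {Affiliation}⁺ = {Affiliation, Country, Editor, ReviewerID, Topic, VenueID, Year} covers every attribute.
{ReviewerID, Topic} is a candidate key since {ReviewerID, Topic}⁺ = {Affiliation, Country, Editor, ReviewerID, Topic, VenueID, Year} covers every attribute.
{ReviewerID, VenueID} is a candidate key since {ReviewerID, VenueID}⁺ = {Affiliation, Country, Editor, ReviewerID, Topic, VenueID, Year} covers every attribute.
{Country, VenueID, Year} is a candidate key since {Country, VenueID, Year}⁺ = {Affiliation, Country, Editor, ReviewerID, Topic, VenueID, Year} covers every attribute.
No proper subset of any of these is a key, and no other minimal superkey exists.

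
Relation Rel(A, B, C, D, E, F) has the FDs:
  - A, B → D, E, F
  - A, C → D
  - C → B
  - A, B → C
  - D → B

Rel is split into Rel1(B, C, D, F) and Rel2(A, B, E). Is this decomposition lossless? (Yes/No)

No

Common attributes: {B}; their closure is {B}.
The closure covers neither Rel1 nor Rel2 entirely; the join is not lossless.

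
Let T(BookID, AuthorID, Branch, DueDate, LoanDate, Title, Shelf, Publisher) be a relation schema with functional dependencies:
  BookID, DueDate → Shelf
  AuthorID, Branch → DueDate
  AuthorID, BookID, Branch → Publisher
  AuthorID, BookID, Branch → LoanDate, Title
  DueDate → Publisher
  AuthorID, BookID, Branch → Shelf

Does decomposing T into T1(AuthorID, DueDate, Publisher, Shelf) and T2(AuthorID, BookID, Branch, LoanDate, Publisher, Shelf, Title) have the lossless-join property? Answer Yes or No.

The shared attributes are {AuthorID, Publisher, Shelf} and {AuthorID, Publisher, Shelf}⁺ = {AuthorID, Publisher, Shelf}.
T1 ⊄ {AuthorID, Publisher, Shelf} and T2 ⊄ {AuthorID, Publisher, Shelf}, so the split is lossy.

No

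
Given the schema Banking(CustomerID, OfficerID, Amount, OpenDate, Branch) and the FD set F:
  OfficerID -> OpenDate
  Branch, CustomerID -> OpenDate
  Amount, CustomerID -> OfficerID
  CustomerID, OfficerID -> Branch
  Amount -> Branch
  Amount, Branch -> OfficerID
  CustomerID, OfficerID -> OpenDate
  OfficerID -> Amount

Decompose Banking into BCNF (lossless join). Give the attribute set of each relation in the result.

{Amount, Branch, OfficerID, OpenDate}; {CustomerID, OfficerID}

Candidate keys of the original relation: {Amount, CustomerID}, {CustomerID, OfficerID}.
Within {Amount, Branch, CustomerID, OfficerID, OpenDate}: {OfficerID}⁺ ∩ {Amount, Branch, CustomerID, OfficerID, OpenDate} = {Amount, Branch, OfficerID, OpenDate}, not the whole set, so OfficerID -> Amount, Branch, OpenDate violates BCNF; decompose into {Amount, Branch, OfficerID, OpenDate} and {CustomerID, OfficerID}.
{Amount, Branch, OfficerID, OpenDate} is in BCNF.
{CustomerID, OfficerID} is in BCNF.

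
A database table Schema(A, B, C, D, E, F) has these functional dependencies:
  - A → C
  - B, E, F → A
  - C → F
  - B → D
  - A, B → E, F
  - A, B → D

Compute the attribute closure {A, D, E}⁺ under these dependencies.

{A, C, D, E, F}

Start with {A, D, E}.
A → C applies; add {C} → now {A, C, D, E}.
C → F applies; add {F} → now {A, C, D, E, F}.
No further FD applies.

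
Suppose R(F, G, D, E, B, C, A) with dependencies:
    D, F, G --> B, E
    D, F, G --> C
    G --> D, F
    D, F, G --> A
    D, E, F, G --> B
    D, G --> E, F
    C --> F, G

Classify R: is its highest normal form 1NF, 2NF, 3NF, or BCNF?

Candidate keys: {C}, {G}. Prime attributes: {C, G}.
Each dependency's left side is a superkey — BCNF holds.

BCNF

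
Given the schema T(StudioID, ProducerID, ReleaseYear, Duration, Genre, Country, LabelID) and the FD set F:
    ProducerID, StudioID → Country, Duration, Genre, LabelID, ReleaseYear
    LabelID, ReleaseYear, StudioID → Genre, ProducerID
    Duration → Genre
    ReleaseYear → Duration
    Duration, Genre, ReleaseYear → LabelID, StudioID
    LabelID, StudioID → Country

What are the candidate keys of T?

{ProducerID, StudioID}, {ReleaseYear}

{ReleaseYear}⁺ = {Country, Duration, Genre, LabelID, ProducerID, ReleaseYear, StudioID} — all of the relation — so {ReleaseYear} is a candidate key.
{ProducerID, StudioID}⁺ = {Country, Duration, Genre, LabelID, ProducerID, ReleaseYear, StudioID} — all of the relation — so {ProducerID, StudioID} is a candidate key.
No proper subset of any of these is a key, and no other minimal superkey exists.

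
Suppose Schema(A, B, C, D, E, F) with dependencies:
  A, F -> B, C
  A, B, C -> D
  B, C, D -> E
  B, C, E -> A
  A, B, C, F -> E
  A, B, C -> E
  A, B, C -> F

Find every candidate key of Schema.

Closure of {A, F} is {A, B, C, D, E, F}, the whole schema; {A, F} is a candidate key.
Closure of {A, B, C} is {A, B, C, D, E, F}, the whole schema; {A, B, C} is a candidate key.
Closure of {B, C, D} is {A, B, C, D, E, F}, the whole schema; {B, C, D} is a candidate key.
Closure of {B, C, E} is {A, B, C, D, E, F}, the whole schema; {B, C, E} is a candidate key.
No proper subset of any of these is a key, and no other minimal superkey exists.

{A, B, C}, {A, F}, {B, C, D}, {B, C, E}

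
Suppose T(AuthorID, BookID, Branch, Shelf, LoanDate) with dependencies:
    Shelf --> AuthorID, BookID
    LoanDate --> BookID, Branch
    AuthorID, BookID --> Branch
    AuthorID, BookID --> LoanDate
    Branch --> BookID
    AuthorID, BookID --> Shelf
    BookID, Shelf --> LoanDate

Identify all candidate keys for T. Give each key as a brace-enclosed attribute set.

{Shelf}⁺ = {AuthorID, BookID, Branch, LoanDate, Shelf}, which is every attribute, so {Shelf} is a candidate key.
{AuthorID, BookID}⁺ = {AuthorID, BookID, Branch, LoanDate, Shelf}, which is every attribute, so {AuthorID, BookID} is a candidate key.
{AuthorID, Branch}⁺ = {AuthorID, BookID, Branch, LoanDate, Shelf}, which is every attribute, so {AuthorID, Branch} is a candidate key.
{AuthorID, LoanDate}⁺ = {AuthorID, BookID, Branch, LoanDate, Shelf}, which is every attribute, so {AuthorID, LoanDate} is a candidate key.
No proper subset of any of these is a key, and no other minimal superkey exists.

{AuthorID, BookID}, {AuthorID, Branch}, {AuthorID, LoanDate}, {Shelf}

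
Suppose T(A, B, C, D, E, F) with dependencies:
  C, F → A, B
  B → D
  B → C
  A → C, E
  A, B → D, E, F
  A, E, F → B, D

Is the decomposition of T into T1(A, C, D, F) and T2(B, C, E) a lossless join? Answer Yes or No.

No

The shared attributes are {C} and {C}⁺ = {C}.
T1 ⊄ {C} and T2 ⊄ {C}, so the split is lossy.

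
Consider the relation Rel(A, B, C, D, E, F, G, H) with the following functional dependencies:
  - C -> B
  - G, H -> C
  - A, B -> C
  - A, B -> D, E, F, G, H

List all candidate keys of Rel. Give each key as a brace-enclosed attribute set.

{A} never appears on the right of any FD, so every key must include it.
{A, B}⁺ = {A, B, C, D, E, F, G, H}, which is every attribute, so {A, B} is a candidate key.
{A, C}⁺ = {A, B, C, D, E, F, G, H}, which is every attribute, so {A, C} is a candidate key.
{A, G, H}⁺ = {A, B, C, D, E, F, G, H}, which is every attribute, so {A, G, H} is a candidate key.
Any other superkey properly contains one of these, so there are no further candidate keys.

{A, B}, {A, C}, {A, G, H}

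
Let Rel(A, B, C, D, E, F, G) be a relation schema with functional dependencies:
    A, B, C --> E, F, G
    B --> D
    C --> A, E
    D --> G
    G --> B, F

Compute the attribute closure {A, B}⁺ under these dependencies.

{A, B, D, F, G}

Start with {A, B}.
B --> D applies; add {D} → now {A, B, D}.
D --> G applies; add {G} → now {A, B, D, G}.
G --> B, F applies; add {F} → now {A, B, D, F, G}.
No further FD applies.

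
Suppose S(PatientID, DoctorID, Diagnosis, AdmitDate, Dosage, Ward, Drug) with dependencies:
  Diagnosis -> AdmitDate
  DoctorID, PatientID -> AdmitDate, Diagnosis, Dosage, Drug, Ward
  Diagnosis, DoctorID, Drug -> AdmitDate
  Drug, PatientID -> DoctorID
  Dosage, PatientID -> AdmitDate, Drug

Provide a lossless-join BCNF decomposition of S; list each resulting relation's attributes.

Candidate keys of the original relation: {DoctorID, PatientID}, {Dosage, PatientID}, {Drug, PatientID}.
{AdmitDate, Diagnosis, DoctorID, Dosage, Drug, PatientID, Ward}: {Diagnosis} determines {AdmitDate, Diagnosis} here but is not a superkey — split on Diagnosis -> AdmitDate, giving {AdmitDate, Diagnosis} and {Diagnosis, DoctorID, Dosage, Drug, PatientID, Ward}.
{AdmitDate, Diagnosis}: every determinant is a superkey — BCNF.
{Diagnosis, DoctorID, Dosage, Drug, PatientID, Ward}: every determinant is a superkey — BCNF.

{AdmitDate, Diagnosis}; {Diagnosis, DoctorID, Dosage, Drug, PatientID, Ward}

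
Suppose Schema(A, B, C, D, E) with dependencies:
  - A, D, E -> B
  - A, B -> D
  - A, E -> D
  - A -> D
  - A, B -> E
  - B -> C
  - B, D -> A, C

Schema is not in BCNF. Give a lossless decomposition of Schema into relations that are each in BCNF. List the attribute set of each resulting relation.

Candidate keys of the original relation: {A, B}, {A, E}, {B, D}.
In {A, B, C, D, E}, {A} is not a superkey ({A}⁺ restricted to this set is {A, D}), so split on A -> D into {A, D} and {A, B, C, E}.
{A, D} has no BCNF violation.
In {A, B, C, E}, {B} is not a superkey ({B}⁺ restricted to this set is {B, C}), so split on B -> C into {B, C} and {A, B, E}.
{B, C} has no BCNF violation.
{A, B, E} has no BCNF violation.

{A, B, E}; {A, D}; {B, C}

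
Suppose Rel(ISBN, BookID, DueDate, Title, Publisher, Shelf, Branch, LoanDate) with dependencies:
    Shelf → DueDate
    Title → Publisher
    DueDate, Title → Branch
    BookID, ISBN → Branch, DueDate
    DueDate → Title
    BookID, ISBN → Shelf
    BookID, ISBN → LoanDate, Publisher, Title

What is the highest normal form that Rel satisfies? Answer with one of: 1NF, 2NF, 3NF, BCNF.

Candidate key: {BookID, ISBN}. Prime attributes: {BookID, ISBN}.
For Shelf → DueDate we have {Shelf}⁺ = {Branch, DueDate, Publisher, Shelf, Title}; {Shelf} is not a superkey, so BCNF fails.
Shelf → DueDate determines the non-prime attribute {DueDate} from a non-superkey — 3NF is violated.
No non-prime attribute depends on a proper subset of any candidate key, so 2NF holds.

2NF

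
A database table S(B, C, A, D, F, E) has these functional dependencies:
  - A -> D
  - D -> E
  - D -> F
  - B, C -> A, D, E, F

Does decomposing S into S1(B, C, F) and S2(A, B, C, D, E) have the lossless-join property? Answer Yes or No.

Common attributes: {B, C}; their closure is {A, B, C, D, E, F}.
Since S1 ⊆ {A, B, C, D, E, F}, the intersection is a superkey of S1; the decomposition is lossless.

Yes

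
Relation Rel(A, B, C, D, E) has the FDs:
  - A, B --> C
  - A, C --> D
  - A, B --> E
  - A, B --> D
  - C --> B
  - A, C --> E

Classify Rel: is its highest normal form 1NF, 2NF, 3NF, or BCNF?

Candidate keys: {A, B}, {A, C}. Prime attributes: {A, B, C}.
C --> B: {C}⁺ = {B, C}, which is not all of the attributes, so the left side is not a superkey — BCNF is violated.
Since {B} ⊆ prime attributes and every other non-superkey FD also has a prime right side, the schema is in 3NF.

3NF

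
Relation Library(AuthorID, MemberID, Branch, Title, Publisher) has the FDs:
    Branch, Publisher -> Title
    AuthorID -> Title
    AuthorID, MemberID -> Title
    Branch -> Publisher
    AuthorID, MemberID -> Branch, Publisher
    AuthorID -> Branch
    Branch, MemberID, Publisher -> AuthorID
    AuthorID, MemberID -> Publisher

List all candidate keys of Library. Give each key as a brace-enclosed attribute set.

No FD produces {MemberID}, so it must be in every candidate key.
{AuthorID, MemberID} is a candidate key since {AuthorID, MemberID}⁺ = {AuthorID, Branch, MemberID, Publisher, Title} covers every attribute.
{Branch, MemberID} is a candidate key since {Branch, MemberID}⁺ = {AuthorID, Branch, MemberID, Publisher, Title} covers every attribute.
These are minimal and exhaustive — every other superkey contains one of them.

{AuthorID, MemberID}, {Branch, MemberID}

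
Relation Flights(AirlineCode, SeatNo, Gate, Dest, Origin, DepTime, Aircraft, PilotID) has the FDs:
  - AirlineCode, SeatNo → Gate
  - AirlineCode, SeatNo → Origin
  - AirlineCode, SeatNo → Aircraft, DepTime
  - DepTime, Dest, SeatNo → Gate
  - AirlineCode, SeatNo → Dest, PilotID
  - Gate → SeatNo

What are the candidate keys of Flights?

{AirlineCode} never appears on the right of any FD, so every key must include it.
{AirlineCode, Gate}⁺ = {Aircraft, AirlineCode, DepTime, Dest, Gate, Origin, PilotID, SeatNo}, which is every attribute, so {AirlineCode, Gate} is a candidate key.
{AirlineCode, SeatNo}⁺ = {Aircraft, AirlineCode, DepTime, Dest, Gate, Origin, PilotID, SeatNo}, which is every attribute, so {AirlineCode, SeatNo} is a candidate key.
These are minimal and exhaustive — every other superkey contains one of them.

{AirlineCode, Gate}, {AirlineCode, SeatNo}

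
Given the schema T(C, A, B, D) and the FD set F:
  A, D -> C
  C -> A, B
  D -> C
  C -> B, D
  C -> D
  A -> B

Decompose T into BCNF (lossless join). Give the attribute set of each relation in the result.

Candidate keys of the original relation: {C}, {D}.
Within {A, B, C, D}: {A}⁺ ∩ {A, B, C, D} = {A, B}, not the whole set, so A -> B violates BCNF; decompose into {A, B} and {A, C, D}.
{A, B}: every determinant is a superkey — BCNF.
{A, C, D}: every determinant is a superkey — BCNF.

{A, B}; {A, C, D}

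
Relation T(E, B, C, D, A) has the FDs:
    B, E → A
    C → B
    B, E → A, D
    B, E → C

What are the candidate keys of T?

{B, E}, {C, E}

Attributes never on any right-hand side: {E} — every candidate key must contain it.
{B, E} is a candidate key since {B, E}⁺ = {A, B, C, D, E} covers every attribute.
{C, E} is a candidate key since {C, E}⁺ = {A, B, C, D, E} covers every attribute.
These are minimal and exhaustive — every other superkey contains one of them.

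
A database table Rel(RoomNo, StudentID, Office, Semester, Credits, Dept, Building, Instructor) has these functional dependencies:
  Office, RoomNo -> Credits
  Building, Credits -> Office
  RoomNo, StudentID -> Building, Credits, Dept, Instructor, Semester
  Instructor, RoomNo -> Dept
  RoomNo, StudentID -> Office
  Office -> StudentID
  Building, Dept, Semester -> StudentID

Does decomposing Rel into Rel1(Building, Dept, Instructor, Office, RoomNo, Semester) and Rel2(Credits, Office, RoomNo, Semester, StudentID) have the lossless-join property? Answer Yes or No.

Common attributes: {Office, RoomNo, Semester}; their closure is {Building, Credits, Dept, Instructor, Office, RoomNo, Semester, StudentID}.
This includes all of Rel1, so the common attributes are a superkey of Rel1 — the join is lossless.

Yes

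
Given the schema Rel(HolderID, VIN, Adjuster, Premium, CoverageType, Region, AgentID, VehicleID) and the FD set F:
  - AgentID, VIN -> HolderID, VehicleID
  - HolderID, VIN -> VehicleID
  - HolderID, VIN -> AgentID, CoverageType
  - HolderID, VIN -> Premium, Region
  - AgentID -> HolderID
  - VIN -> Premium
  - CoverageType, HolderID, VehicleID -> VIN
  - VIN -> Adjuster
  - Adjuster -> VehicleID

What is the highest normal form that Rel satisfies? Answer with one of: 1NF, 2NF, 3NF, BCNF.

Candidate keys: {Adjuster, AgentID, CoverageType}, {Adjuster, CoverageType, HolderID}, {AgentID, CoverageType, VehicleID}, {AgentID, VIN}, {CoverageType, HolderID, VehicleID}, {HolderID, VIN}. Prime attributes: {Adjuster, AgentID, CoverageType, HolderID, VIN, VehicleID}.
AgentID -> HolderID breaks BCNF: {AgentID}⁺ = {AgentID, HolderID}, so {AgentID} is not a superkey.
VIN -> Premium has non-prime {Premium} on the right and a non-superkey on the left, so 3NF fails.
Since {VIN} ⊂ {AgentID, VIN} and {VIN}⁺ ⊇ {Premium} with {Premium} non-prime, there is a partial dependency; 2NF fails.

1NF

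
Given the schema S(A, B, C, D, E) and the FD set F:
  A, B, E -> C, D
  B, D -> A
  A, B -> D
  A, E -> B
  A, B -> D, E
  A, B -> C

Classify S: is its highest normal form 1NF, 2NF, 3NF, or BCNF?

BCNF

Candidate keys: {A, B}, {A, E}, {B, D}. Prime attributes: {A, B, D, E}.
The left-hand side of every FD is a superkey, so BCNF is satisfied.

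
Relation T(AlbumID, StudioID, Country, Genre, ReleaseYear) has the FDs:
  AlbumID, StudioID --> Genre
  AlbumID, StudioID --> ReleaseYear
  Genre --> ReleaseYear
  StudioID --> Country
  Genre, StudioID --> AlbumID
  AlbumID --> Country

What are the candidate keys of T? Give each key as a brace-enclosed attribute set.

No FD produces {StudioID}, so it must be in every candidate key.
Closure of {AlbumID, StudioID} is {AlbumID, Country, Genre, ReleaseYear, StudioID}, the whole schema; {AlbumID, StudioID} is a candidate key.
Closure of {Genre, StudioID} is {AlbumID, Country, Genre, ReleaseYear, StudioID}, the whole schema; {Genre, StudioID} is a candidate key.
These are minimal and exhaustive — every other superkey contains one of them.

{AlbumID, StudioID}, {Genre, StudioID}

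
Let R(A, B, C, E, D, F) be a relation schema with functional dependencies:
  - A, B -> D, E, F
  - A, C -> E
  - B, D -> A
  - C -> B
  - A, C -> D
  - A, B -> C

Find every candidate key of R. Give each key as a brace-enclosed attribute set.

{A, B}, {A, C}, {B, D}, {C, D}

Closure of {A, B} is {A, B, C, D, E, F}, the whole schema; {A, B} is a candidate key.
Closure of {A, C} is {A, B, C, D, E, F}, the whole schema; {A, C} is a candidate key.
Closure of {B, D} is {A, B, C, D, E, F}, the whole schema; {B, D} is a candidate key.
Closure of {C, D} is {A, B, C, D, E, F}, the whole schema; {C, D} is a candidate key.
No proper subset of any of these is a key, and no other minimal superkey exists.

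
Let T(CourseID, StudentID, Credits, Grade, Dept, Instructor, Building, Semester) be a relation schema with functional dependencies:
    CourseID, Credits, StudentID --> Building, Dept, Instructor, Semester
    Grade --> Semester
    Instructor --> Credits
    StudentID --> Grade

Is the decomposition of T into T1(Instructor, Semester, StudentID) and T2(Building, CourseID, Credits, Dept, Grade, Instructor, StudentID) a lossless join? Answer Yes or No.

Yes

T1 ∩ T2 = {Instructor, StudentID}; its closure under F is {Credits, Grade, Instructor, Semester, StudentID}.
T1 is contained in that closure, so T1 ∩ T2 --> T1 holds and the join is lossless.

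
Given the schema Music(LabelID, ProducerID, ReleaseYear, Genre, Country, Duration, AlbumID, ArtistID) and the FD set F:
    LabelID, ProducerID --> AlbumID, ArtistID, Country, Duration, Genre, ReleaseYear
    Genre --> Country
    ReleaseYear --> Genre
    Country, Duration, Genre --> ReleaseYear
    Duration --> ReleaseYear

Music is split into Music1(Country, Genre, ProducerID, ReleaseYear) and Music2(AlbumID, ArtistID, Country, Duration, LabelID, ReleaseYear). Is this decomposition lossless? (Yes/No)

No

Music1 ∩ Music2 = {Country, ReleaseYear}; its closure under F is {Country, Genre, ReleaseYear}.
Neither Music1 nor Music2 is contained in that closure, so the decomposition is lossy.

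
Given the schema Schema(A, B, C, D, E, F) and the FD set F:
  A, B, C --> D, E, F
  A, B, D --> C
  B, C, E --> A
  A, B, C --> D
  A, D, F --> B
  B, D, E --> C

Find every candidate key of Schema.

{A, B, C}, {A, B, D}, {A, D, F}, {B, C, E}, {B, D, E}

{A, B, C}⁺ = {A, B, C, D, E, F} — all of the relation — so {A, B, C} is a candidate key.
{A, B, D}⁺ = {A, B, C, D, E, F} — all of the relation — so {A, B, D} is a candidate key.
{A, D, F}⁺ = {A, B, C, D, E, F} — all of the relation — so {A, D, F} is a candidate key.
{B, C, E}⁺ = {A, B, C, D, E, F} — all of the relation — so {B, C, E} is a candidate key.
{B, D, E}⁺ = {A, B, C, D, E, F} — all of the relation — so {B, D, E} is a candidate key.
No proper subset of any of these is a key, and no other minimal superkey exists.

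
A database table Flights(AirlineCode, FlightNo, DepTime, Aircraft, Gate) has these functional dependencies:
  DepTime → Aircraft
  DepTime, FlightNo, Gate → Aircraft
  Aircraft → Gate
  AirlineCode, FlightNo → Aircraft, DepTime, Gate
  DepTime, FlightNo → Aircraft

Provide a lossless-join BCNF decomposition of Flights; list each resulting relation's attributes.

Candidate key of the original relation: {AirlineCode, FlightNo}.
Within {Aircraft, AirlineCode, DepTime, FlightNo, Gate}: {DepTime}⁺ ∩ {Aircraft, AirlineCode, DepTime, FlightNo, Gate} = {Aircraft, DepTime, Gate}, not the whole set, so DepTime → Aircraft, Gate violates BCNF; decompose into {Aircraft, DepTime, Gate} and {AirlineCode, DepTime, FlightNo}.
Within {Aircraft, DepTime, Gate}: {Aircraft}⁺ ∩ {Aircraft, DepTime, Gate} = {Aircraft, Gate}, not the whole set, so Aircraft → Gate violates BCNF; decompose into {Aircraft, Gate} and {Aircraft, DepTime}.
{Aircraft, Gate}: every determinant is a superkey — BCNF.
{Aircraft, DepTime}: every determinant is a superkey — BCNF.
{AirlineCode, DepTime, FlightNo}: every determinant is a superkey — BCNF.

{Aircraft, DepTime}; {Aircraft, Gate}; {AirlineCode, DepTime, FlightNo}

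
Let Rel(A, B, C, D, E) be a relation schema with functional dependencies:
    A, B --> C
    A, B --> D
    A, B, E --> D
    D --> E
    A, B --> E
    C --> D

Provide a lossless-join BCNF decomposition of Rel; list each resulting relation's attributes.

{A, B, C}; {C, D}; {D, E}

Candidate key of the original relation: {A, B}.
Within {A, B, C, D, E}: {D}⁺ ∩ {A, B, C, D, E} = {D, E}, not the whole set, so D --> E violates BCNF; decompose into {D, E} and {A, B, C, D}.
{D, E} is in BCNF.
Within {A, B, C, D}: {C}⁺ ∩ {A, B, C, D} = {C, D}, not the whole set, so C --> D violates BCNF; decompose into {C, D} and {A, B, C}.
{C, D} is in BCNF.
{A, B, C} is in BCNF.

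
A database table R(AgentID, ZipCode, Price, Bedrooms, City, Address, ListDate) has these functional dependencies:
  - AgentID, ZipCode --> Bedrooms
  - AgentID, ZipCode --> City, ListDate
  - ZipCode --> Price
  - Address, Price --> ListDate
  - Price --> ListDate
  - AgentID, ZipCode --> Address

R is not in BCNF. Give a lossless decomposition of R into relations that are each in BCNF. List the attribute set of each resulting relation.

{Address, AgentID, Bedrooms, City, ZipCode}; {ListDate, Price}; {Price, ZipCode}

Candidate key of the original relation: {AgentID, ZipCode}.
In {Address, AgentID, Bedrooms, City, ListDate, Price, ZipCode}, {ZipCode} is not a superkey ({ZipCode}⁺ restricted to this set is {ListDate, Price, ZipCode}), so split on ZipCode --> ListDate, Price into {ListDate, Price, ZipCode} and {Address, AgentID, Bedrooms, City, ZipCode}.
In {ListDate, Price, ZipCode}, {Price} is not a superkey ({Price}⁺ restricted to this set is {ListDate, Price}), so split on Price --> ListDate into {ListDate, Price} and {Price, ZipCode}.
{ListDate, Price} has no BCNF violation.
{Price, ZipCode} has no BCNF violation.
{Address, AgentID, Bedrooms, City, ZipCode} has no BCNF violation.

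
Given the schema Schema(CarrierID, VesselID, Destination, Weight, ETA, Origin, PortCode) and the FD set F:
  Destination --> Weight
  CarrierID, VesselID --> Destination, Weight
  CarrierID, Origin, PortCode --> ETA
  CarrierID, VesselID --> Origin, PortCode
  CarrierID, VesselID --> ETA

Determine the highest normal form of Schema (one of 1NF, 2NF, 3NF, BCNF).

2NF

Candidate key: {CarrierID, VesselID}. Prime attributes: {CarrierID, VesselID}.
For Destination --> Weight we have {Destination}⁺ = {Destination, Weight}; {Destination} is not a superkey, so BCNF fails.
Because {Weight} is non-prime and the left side of Destination --> Weight is not a superkey, the relation is not in 3NF.
No proper subset of a key has a non-prime attribute in its closure, so there is no partial dependency; 2NF holds.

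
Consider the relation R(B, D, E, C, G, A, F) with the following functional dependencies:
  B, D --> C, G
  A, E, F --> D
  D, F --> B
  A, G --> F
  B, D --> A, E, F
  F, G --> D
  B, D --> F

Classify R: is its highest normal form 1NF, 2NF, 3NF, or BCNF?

Candidate keys: {A, E, F}, {A, G}, {B, D}, {D, F}, {F, G}. Prime attributes: {A, B, D, E, F, G}.
Every FD has a superkey on the left, so the relation is in BCNF.

BCNF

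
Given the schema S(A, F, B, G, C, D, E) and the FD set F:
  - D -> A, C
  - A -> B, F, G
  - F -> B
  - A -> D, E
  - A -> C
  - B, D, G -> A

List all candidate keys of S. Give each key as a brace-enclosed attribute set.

{A}⁺ = {A, B, C, D, E, F, G} — all of the relation — so {A} is a candidate key.
{D}⁺ = {A, B, C, D, E, F, G} — all of the relation — so {D} is a candidate key.
These are minimal and exhaustive — every other superkey contains one of them.

{A}, {D}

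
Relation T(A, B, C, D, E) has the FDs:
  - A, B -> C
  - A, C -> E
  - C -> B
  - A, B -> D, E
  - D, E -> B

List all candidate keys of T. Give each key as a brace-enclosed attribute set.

{A, B}, {A, C}, {A, D, E}

{A} never appears on the right of any FD, so every key must include it.
{A, B} is a candidate key since {A, B}⁺ = {A, B, C, D, E} covers every attribute.
{A, C} is a candidate key since {A, C}⁺ = {A, B, C, D, E} covers every attribute.
{A, D, E} is a candidate key since {A, D, E}⁺ = {A, B, C, D, E} covers every attribute.
No proper subset of any of these is a key, and no other minimal superkey exists.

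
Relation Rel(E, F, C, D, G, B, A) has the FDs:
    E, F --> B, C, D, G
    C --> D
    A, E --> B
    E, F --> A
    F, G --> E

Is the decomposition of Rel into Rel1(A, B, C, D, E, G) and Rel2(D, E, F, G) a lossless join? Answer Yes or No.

The shared attributes are {D, E, G} and {D, E, G}⁺ = {D, E, G}.
Neither Rel1 nor Rel2 is contained in that closure, so the decomposition is lossy.

No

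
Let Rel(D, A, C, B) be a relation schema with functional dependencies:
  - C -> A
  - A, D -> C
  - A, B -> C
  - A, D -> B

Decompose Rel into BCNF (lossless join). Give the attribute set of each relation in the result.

{A, C}; {B, C, D}

Candidate keys of the original relation: {A, D}, {C, D}.
Within {A, B, C, D}: {C}⁺ ∩ {A, B, C, D} = {A, C}, not the whole set, so C -> A violates BCNF; decompose into {A, C} and {B, C, D}.
{A, C} has no BCNF violation.
{B, C, D} has no BCNF violation.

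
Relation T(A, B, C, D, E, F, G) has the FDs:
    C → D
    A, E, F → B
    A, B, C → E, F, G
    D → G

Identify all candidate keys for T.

Attributes never on any right-hand side: {A, C} — every candidate key must contain all of them.
{A, B, C}⁺ = {A, B, C, D, E, F, G} — all of the relation — so {A, B, C} is a candidate key.
{A, C, E, F}⁺ = {A, B, C, D, E, F, G} — all of the relation — so {A, C, E, F} is a candidate key.
No proper subset of any of these is a key, and no other minimal superkey exists.

{A, B, C}, {A, C, E, F}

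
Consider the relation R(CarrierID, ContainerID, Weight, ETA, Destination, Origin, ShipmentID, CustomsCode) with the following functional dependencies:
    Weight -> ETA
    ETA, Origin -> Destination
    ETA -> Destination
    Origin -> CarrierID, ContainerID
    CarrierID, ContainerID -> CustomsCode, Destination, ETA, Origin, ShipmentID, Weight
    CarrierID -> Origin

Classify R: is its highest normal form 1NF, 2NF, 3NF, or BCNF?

Candidate keys: {CarrierID}, {Origin}. Prime attributes: {CarrierID, Origin}.
Weight -> ETA breaks BCNF: {Weight}⁺ = {Destination, ETA, Weight}, so {Weight} is not a superkey.
Weight -> ETA has non-prime {ETA} on the right and a non-superkey on the left, so 3NF fails.
All keys have size 1, which rules out partial dependencies — 2NF is satisfied.

2NF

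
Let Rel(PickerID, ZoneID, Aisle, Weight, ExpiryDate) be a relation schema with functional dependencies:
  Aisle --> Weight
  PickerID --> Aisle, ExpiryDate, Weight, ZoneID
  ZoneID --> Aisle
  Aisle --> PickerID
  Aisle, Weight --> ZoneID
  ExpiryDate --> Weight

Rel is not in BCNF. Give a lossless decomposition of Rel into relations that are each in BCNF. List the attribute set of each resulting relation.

{Aisle, ExpiryDate, PickerID, ZoneID}; {ExpiryDate, Weight}

Candidate keys of the original relation: {Aisle}, {PickerID}, {ZoneID}.
{Aisle, ExpiryDate, PickerID, Weight, ZoneID}: {ExpiryDate} determines {ExpiryDate, Weight} here but is not a superkey — split on ExpiryDate --> Weight, giving {ExpiryDate, Weight} and {Aisle, ExpiryDate, PickerID, ZoneID}.
{ExpiryDate, Weight} is in BCNF.
{Aisle, ExpiryDate, PickerID, ZoneID} is in BCNF.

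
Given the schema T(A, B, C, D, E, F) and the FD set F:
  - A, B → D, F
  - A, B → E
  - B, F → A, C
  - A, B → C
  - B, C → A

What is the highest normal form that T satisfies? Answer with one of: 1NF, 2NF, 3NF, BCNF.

BCNF

Candidate keys: {A, B}, {B, C}, {B, F}. Prime attributes: {A, B, C, F}.
Each dependency's left side is a superkey — BCNF holds.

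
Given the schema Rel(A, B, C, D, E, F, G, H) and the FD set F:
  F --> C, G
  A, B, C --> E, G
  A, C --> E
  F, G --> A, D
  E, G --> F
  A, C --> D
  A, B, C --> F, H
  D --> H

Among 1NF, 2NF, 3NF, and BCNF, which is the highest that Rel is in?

1NF

Candidate keys: {A, B, C}, {B, E, G}, {B, F}. Prime attributes: {A, B, C, E, F, G}.
For F --> C, G we have {F}⁺ = {A, C, D, E, F, G, H}; {F} is not a superkey, so BCNF fails.
Because {D} is non-prime and the left side of F, G --> A, D is not a superkey, the relation is not in 3NF.
Since {F} ⊂ {B, F} and {F}⁺ ⊇ {D, H} with {D, H} non-prime, there is a partial dependency; 2NF fails.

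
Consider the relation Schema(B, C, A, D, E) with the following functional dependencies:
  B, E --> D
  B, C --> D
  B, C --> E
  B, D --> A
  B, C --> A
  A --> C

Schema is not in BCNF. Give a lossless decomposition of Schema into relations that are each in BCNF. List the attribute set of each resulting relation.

Candidate keys of the original relation: {A, B}, {B, C}, {B, D}, {B, E}.
Within {A, B, C, D, E}: {A}⁺ ∩ {A, B, C, D, E} = {A, C}, not the whole set, so A --> C violates BCNF; decompose into {A, C} and {A, B, D, E}.
{A, C} has no BCNF violation.
{A, B, D, E} has no BCNF violation.

{A, B, D, E}; {A, C}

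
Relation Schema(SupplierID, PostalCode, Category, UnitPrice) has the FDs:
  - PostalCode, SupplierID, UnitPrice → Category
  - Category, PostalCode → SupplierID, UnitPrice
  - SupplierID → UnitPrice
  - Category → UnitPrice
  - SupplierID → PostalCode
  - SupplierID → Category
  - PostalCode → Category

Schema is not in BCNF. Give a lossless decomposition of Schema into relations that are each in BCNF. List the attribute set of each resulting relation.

{Category, PostalCode, SupplierID}; {Category, UnitPrice}

Candidate keys of the original relation: {PostalCode}, {SupplierID}.
{Category, PostalCode, SupplierID, UnitPrice}: {Category} determines {Category, UnitPrice} here but is not a superkey — split on Category → UnitPrice, giving {Category, UnitPrice} and {Category, PostalCode, SupplierID}.
{Category, UnitPrice} has no BCNF violation.
{Category, PostalCode, SupplierID} has no BCNF violation.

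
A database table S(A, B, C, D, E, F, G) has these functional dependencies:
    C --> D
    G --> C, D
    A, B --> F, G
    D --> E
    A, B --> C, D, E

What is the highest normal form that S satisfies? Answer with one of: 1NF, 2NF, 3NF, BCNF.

2NF

Candidate key: {A, B}. Prime attributes: {A, B}.
For C --> D we have {C}⁺ = {C, D, E}; {C} is not a superkey, so BCNF fails.
Because {D} is non-prime and the left side of C --> D is not a superkey, the relation is not in 3NF.
No proper subset of a key has a non-prime attribute in its closure, so there is no partial dependency; 2NF holds.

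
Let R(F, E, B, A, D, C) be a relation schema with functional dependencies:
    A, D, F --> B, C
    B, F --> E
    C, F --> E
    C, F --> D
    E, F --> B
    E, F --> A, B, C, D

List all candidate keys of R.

Attributes never on any right-hand side: {F} — every candidate key must contain it.
{B, F}⁺ = {A, B, C, D, E, F} — all of the relation — so {B, F} is a candidate key.
{C, F}⁺ = {A, B, C, D, E, F} — all of the relation — so {C, F} is a candidate key.
{E, F}⁺ = {A, B, C, D, E, F} — all of the relation — so {E, F} is a candidate key.
{A, D, F}⁺ = {A, B, C, D, E, F} — all of the relation — so {A, D, F} is a candidate key.
Any other superkey properly contains one of these, so there are no further candidate keys.

{A, D, F}, {B, F}, {C, F}, {E, F}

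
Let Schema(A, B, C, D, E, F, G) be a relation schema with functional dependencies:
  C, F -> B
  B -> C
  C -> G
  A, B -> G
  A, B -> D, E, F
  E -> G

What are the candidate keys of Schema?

{A} never appears on the right of any FD, so every key must include it.
{A, B}⁺ = {A, B, C, D, E, F, G} — all of the relation — so {A, B} is a candidate key.
{A, C, F}⁺ = {A, B, C, D, E, F, G} — all of the relation — so {A, C, F} is a candidate key.
Any other superkey properly contains one of these, so there are no further candidate keys.

{A, B}, {A, C, F}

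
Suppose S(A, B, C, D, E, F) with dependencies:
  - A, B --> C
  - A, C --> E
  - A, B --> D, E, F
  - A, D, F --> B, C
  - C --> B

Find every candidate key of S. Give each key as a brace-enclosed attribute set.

{A, B}, {A, C}, {A, D, F}

Attributes never on any right-hand side: {A} — every candidate key must contain it.
Closure of {A, B} is {A, B, C, D, E, F}, the whole schema; {A, B} is a candidate key.
Closure of {A, C} is {A, B, C, D, E, F}, the whole schema; {A, C} is a candidate key.
Closure of {A, D, F} is {A, B, C, D, E, F}, the whole schema; {A, D, F} is a candidate key.
No proper subset of any of these is a key, and no other minimal superkey exists.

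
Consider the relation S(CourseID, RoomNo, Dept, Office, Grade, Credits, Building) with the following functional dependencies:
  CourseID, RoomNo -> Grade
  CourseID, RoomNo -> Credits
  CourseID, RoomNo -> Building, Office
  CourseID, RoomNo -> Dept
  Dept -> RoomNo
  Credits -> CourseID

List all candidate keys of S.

{CourseID, Dept}, {CourseID, RoomNo}, {Credits, Dept}, {Credits, RoomNo}

{CourseID, Dept}⁺ = {Building, CourseID, Credits, Dept, Grade, Office, RoomNo} — all of the relation — so {CourseID, Dept} is a candidate key.
{CourseID, RoomNo}⁺ = {Building, CourseID, Credits, Dept, Grade, Office, RoomNo} — all of the relation — so {CourseID, RoomNo} is a candidate key.
{Credits, Dept}⁺ = {Building, CourseID, Credits, Dept, Grade, Office, RoomNo} — all of the relation — so {Credits, Dept} is a candidate key.
{Credits, RoomNo}⁺ = {Building, CourseID, Credits, Dept, Grade, Office, RoomNo} — all of the relation — so {Credits, RoomNo} is a candidate key.
No proper subset of any of these is a key, and no other minimal superkey exists.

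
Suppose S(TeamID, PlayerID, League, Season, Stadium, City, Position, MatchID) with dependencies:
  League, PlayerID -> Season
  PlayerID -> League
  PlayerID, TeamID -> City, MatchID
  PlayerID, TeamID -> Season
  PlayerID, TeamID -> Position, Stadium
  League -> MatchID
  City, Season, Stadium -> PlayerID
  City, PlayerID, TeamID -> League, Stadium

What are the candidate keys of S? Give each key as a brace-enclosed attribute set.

{TeamID} never appears on the right of any FD, so every key must include it.
{PlayerID, TeamID}⁺ = {City, League, MatchID, PlayerID, Position, Season, Stadium, TeamID} — all of the relation — so {PlayerID, TeamID} is a candidate key.
{City, Season, Stadium, TeamID}⁺ = {City, League, MatchID, PlayerID, Position, Season, Stadium, TeamID} — all of the relation — so {City, Season, Stadium, TeamID} is a candidate key.
Any other superkey properly contains one of these, so there are no further candidate keys.

{City, Season, Stadium, TeamID}, {PlayerID, TeamID}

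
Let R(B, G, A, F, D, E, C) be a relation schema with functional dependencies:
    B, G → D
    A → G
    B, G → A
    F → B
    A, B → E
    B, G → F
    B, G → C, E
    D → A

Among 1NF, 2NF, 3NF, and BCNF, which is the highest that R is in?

Candidate keys: {A, B}, {A, F}, {B, D}, {B, G}, {D, F}, {F, G}. Prime attributes: {A, B, D, F, G}.
For A → G we have {A}⁺ = {A, G}; {A} is not a superkey, so BCNF fails.
Its right-hand attributes {G} are all prime, as are those of every other non-superkey FD — the relation is in 3NF.

3NF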